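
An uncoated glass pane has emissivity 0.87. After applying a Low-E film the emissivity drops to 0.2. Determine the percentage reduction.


Percentage reduction = (1 - coated/uncoated) * 100
  Ratio = 0.2 / 0.87 = 0.2299
  Reduction = (1 - 0.2299) * 100 = 77.0%

77.0%


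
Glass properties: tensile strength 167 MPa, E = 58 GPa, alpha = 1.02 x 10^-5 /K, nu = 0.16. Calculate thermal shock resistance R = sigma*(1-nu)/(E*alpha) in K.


Thermal shock resistance: R = sigma * (1 - nu) / (E * alpha)
  Numerator = 167 * (1 - 0.16) = 140.28
  Denominator = 58 * 1000 * (1.02 x 10^-5) = 0.5916
  R = 140.28 / 0.5916 = 237.1 K

237.1 K


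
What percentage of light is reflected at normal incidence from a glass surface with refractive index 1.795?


Fresnel reflectance at normal incidence:
  R = ((n - 1)/(n + 1))^2
  (n - 1)/(n + 1) = (1.795 - 1)/(1.795 + 1) = 0.284436
  R = 0.284436^2 = 0.0809038
  R(%) = 0.0809038 * 100 = 8.09%

8.09%


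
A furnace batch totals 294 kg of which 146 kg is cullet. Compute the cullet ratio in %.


Cullet ratio = (cullet mass / total batch mass) * 100
  Ratio = 146 / 294 * 100 = 49.66%

49.66%


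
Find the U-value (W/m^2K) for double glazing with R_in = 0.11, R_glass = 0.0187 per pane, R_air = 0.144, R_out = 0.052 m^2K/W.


Total thermal resistance (series):
  R_total = R_in + R_glass + R_air + R_glass + R_out
  R_total = 0.11 + 0.0187 + 0.144 + 0.0187 + 0.052 = 0.3434 m^2K/W
U-value = 1 / R_total = 1 / 0.3434 = 2.912 W/m^2K

2.912 W/m^2K


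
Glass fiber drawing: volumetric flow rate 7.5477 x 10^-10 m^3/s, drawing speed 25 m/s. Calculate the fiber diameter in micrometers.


Cross-sectional area from continuity:
  A = Q / v = 7.5477 x 10^-10 / 25 = 3.01908 x 10^-11 m^2
Diameter from circular cross-section:
  d = sqrt(4A / pi) * 10^6 (m -> um)
  d = sqrt(4 * 3.01908 x 10^-11 / pi) * 10^6 = 6.2 um

6.2 um


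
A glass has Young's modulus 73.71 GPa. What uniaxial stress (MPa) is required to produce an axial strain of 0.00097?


Rearrange E = sigma / epsilon:
  sigma = E * epsilon
  E (MPa) = 73.71 * 1000 = 73710
  sigma = 73710 * 0.00097 = 71.5 MPa

71.5 MPa


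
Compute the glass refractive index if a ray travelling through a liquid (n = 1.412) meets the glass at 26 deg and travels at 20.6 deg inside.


Apply Snell's law: n1 * sin(theta1) = n2 * sin(theta2)
  n2 = n1 * sin(theta1) / sin(theta2)
  sin(26) = 0.438371
  sin(20.6) = 0.351842
  n2 = 1.412 * 0.438371 / 0.351842 = 1.7593

1.7593


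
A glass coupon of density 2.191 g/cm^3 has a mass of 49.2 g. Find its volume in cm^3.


Rearrange rho = m / V:
  V = m / rho
  V = 49.2 / 2.191 = 22.455 cm^3

22.455 cm^3


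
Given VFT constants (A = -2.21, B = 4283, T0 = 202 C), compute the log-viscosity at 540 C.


VFT equation: log(eta) = A + B / (T - T0)
  T - T0 = 540 - 202 = 338
  B / (T - T0) = 4283 / 338 = 12.672
  log(eta) = -2.21 + 12.672 = 10.462

10.462


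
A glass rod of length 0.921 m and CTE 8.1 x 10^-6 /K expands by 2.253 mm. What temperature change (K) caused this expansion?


Rearrange dL = alpha * L0 * dT for dT:
  dT = dL / (alpha * L0)
  dL (m) = 2.253 / 1000 = 0.002253
  dT = 0.002253 / ((8.1 x 10^-6) * 0.921) = 302.0 K

302.0 K


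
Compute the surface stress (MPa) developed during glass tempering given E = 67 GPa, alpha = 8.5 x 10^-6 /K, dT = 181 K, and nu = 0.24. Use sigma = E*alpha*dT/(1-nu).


Tempering stress: sigma = E * alpha * dT / (1 - nu)
  E (MPa) = 67 * 1000 = 67000
  Numerator = 67000 * (8.5 x 10^-6) * 181 = 103.0795
  Denominator = 1 - 0.24 = 0.76
  sigma = 103.0795 / 0.76 = 135.6 MPa

135.6 MPa


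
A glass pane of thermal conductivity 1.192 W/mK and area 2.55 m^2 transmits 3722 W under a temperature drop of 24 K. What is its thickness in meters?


Fourier's law: t = k * A * dT / Q
  t = 1.192 * 2.55 * 24 / 3722
  t = 72.9504 / 3722 = 0.0196 m

0.0196 m


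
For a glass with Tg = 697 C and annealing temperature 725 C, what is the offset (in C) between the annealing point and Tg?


Offset = T_anneal - Tg:
  offset = 725 - 697 = 28 C

28 C


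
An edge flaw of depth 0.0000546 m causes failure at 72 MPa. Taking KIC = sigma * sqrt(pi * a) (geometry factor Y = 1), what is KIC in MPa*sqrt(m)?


Fracture toughness: KIC = sigma * sqrt(pi * a)
  pi * a = pi * 0.0000546 = 0.000171531
  sqrt(pi * a) = 0.013097
  KIC = 72 * 0.013097 = 0.943 MPa*sqrt(m)

0.943 MPa*sqrt(m)


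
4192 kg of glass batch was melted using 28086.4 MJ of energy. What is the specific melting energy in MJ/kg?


Rearrange E = m * s for s:
  s = E / m
  s = 28086.4 / 4192 = 6.7 MJ/kg

6.7 MJ/kg


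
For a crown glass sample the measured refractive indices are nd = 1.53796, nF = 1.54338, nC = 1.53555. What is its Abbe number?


Abbe number formula: Vd = (nd - 1) / (nF - nC)
  nd - 1 = 1.53796 - 1 = 0.53796
  nF - nC = 1.54338 - 1.53555 = 0.00783
  Vd = 0.53796 / 0.00783 = 68.7

68.7


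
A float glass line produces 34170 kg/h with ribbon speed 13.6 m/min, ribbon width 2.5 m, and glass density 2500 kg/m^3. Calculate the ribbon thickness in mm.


Ribbon cross-section from mass balance:
  Volume rate = throughput / density = 34170 / 2500 = 13.668 m^3/h
  thickness = volume rate / (speed * 60 * width), i.e.
  thickness = throughput / (60 * speed * width * density) * 1000
  thickness = 34170 / (60 * 13.6 * 2.5 * 2500) * 1000 = 6.7 mm

6.7 mm


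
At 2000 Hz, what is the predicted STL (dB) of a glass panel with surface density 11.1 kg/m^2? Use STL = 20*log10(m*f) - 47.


Mass law: STL = 20 * log10(m * f) - 47
  m * f = 11.1 * 2000 = 22200
  log10(22200) = 4.34635
  STL = 20 * 4.34635 - 47 = 86.927 - 47 = 39.9 dB

39.9 dB


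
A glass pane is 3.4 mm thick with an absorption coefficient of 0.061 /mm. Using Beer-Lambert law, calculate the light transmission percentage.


Beer-Lambert law: T = exp(-alpha * thickness)
  exponent = -0.061 * 3.4 = -0.2074
  T = exp(-0.2074) = 0.8127
  Percentage = 0.8127 * 100 = 81.27%

81.27%


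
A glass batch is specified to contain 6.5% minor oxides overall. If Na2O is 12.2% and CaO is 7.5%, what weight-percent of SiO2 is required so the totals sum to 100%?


Known pieces sum to 100%:
  SiO2 = 100 - (others + Na2O + CaO)
  SiO2 = 100 - (6.5 + 12.2 + 7.5) = 73.8%

73.8%


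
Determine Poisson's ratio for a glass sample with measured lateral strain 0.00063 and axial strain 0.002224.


Poisson's ratio: nu = lateral strain / axial strain
  nu = 0.00063 / 0.002224 = 0.2833

0.2833


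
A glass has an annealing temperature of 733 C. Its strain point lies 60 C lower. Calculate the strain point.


Strain point = annealing point - difference:
  T_strain = 733 - 60 = 673 C

673 C


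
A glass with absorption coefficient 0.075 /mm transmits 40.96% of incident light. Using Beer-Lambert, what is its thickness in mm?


Rearrange T = exp(-alpha * thickness):
  thickness = -ln(T) / alpha
  T = 40.96/100 = 0.4096
  ln(T) = -0.89257
  -ln(T) = 0.89257
  thickness = 0.89257 / 0.075 = 11.9 mm

11.9 mm


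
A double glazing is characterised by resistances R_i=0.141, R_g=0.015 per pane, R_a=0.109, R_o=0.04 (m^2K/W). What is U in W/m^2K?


Total thermal resistance (series):
  R_total = R_in + R_glass + R_air + R_glass + R_out
  R_total = 0.141 + 0.015 + 0.109 + 0.015 + 0.04 = 0.32 m^2K/W
U-value = 1 / R_total = 1 / 0.32 = 3.125 W/m^2K

3.125 W/m^2K


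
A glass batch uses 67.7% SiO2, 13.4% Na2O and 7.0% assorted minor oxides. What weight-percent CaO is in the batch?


Pieces sum to 100%:
  CaO = 100 - (SiO2 + Na2O + others)
  CaO = 100 - (67.7 + 13.4 + 7.0) = 11.9%

11.9%


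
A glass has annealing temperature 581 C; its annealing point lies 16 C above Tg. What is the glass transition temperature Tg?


Rearrange T_anneal = Tg + offset for Tg:
  Tg = T_anneal - offset = 581 - 16 = 565 C

565 C


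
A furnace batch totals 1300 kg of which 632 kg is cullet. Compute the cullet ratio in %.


Cullet ratio = (cullet mass / total batch mass) * 100
  Ratio = 632 / 1300 * 100 = 48.62%

48.62%


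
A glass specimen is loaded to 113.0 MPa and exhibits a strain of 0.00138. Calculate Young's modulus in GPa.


Young's modulus: E = stress / strain
  E = 113.0 MPa / 0.00138 = 81884.06 MPa
Convert to GPa: 81884.06 / 1000 = 81.88 GPa

81.88 GPa


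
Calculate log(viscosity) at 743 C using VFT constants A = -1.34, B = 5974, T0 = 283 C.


VFT equation: log(eta) = A + B / (T - T0)
  T - T0 = 743 - 283 = 460
  B / (T - T0) = 5974 / 460 = 12.987
  log(eta) = -1.34 + 12.987 = 11.647

11.647


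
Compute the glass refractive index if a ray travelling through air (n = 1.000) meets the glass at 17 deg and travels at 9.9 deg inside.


Apply Snell's law: n1 * sin(theta1) = n2 * sin(theta2)
  n2 = n1 * sin(theta1) / sin(theta2)
  sin(17) = 0.292372
  sin(9.9) = 0.171929
  n2 = 1.000 * 0.292372 / 0.171929 = 1.7005

1.7005


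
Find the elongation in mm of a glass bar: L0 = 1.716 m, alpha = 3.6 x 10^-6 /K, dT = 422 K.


Thermal expansion formula: dL = alpha * L0 * dT
  dL = (3.6 x 10^-6) * 1.716 * 422 = 0.00260695 m
Convert to mm: 0.00260695 * 1000 = 2.6069 mm

2.6069 mm


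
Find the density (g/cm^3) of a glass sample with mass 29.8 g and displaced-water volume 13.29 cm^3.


Use the definition of density:
  rho = mass / volume
  rho = 29.8 / 13.29 = 2.242 g/cm^3

2.242 g/cm^3


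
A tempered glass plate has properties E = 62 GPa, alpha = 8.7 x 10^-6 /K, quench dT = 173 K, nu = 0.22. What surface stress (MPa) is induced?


Tempering stress: sigma = E * alpha * dT / (1 - nu)
  E (MPa) = 62 * 1000 = 62000
  Numerator = 62000 * (8.7 x 10^-6) * 173 = 93.3162
  Denominator = 1 - 0.22 = 0.78
  sigma = 93.3162 / 0.78 = 119.6 MPa

119.6 MPa


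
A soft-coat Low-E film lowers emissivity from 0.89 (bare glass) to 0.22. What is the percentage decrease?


Percentage reduction = (1 - coated/uncoated) * 100
  Ratio = 0.22 / 0.89 = 0.2472
  Reduction = (1 - 0.2472) * 100 = 75.3%

75.3%


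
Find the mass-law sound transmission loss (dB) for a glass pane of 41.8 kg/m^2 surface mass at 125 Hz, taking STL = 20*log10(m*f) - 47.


Mass law: STL = 20 * log10(m * f) - 47
  m * f = 41.8 * 125 = 5225
  log10(5225) = 3.71809
  STL = 20 * 3.71809 - 47 = 74.3618 - 47 = 27.4 dB

27.4 dB


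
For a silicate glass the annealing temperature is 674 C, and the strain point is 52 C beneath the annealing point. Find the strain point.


Strain point = annealing point - difference:
  T_strain = 674 - 52 = 622 C

622 C


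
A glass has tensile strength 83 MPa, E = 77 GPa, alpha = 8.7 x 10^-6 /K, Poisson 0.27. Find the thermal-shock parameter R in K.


Thermal shock resistance: R = sigma * (1 - nu) / (E * alpha)
  Numerator = 83 * (1 - 0.27) = 60.59
  Denominator = 77 * 1000 * (8.7 x 10^-6) = 0.6699
  R = 60.59 / 0.6699 = 90.4 K

90.4 K


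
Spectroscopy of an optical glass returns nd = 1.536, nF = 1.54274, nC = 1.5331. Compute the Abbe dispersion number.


Abbe number formula: Vd = (nd - 1) / (nF - nC)
  nd - 1 = 1.536 - 1 = 0.536
  nF - nC = 1.54274 - 1.5331 = 0.00964
  Vd = 0.536 / 0.00964 = 55.6

55.6


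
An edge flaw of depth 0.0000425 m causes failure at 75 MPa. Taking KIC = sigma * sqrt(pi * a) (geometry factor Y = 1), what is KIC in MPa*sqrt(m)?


Fracture toughness: KIC = sigma * sqrt(pi * a)
  pi * a = pi * 0.0000425 = 0.000133518
  sqrt(pi * a) = 0.011555
  KIC = 75 * 0.011555 = 0.867 MPa*sqrt(m)

0.867 MPa*sqrt(m)


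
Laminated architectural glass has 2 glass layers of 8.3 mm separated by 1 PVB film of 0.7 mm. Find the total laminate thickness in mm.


Total thickness = glass contribution + PVB contribution
  Glass: 2 * 8.3 = 16.6 mm
  PVB: 1 * 0.7 = 0.7 mm
  Total = 16.6 + 0.7 = 17.3 mm

17.3 mm


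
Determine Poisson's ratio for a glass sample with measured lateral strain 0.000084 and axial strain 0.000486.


Poisson's ratio: nu = lateral strain / axial strain
  nu = 0.000084 / 0.000486 = 0.1728

0.1728


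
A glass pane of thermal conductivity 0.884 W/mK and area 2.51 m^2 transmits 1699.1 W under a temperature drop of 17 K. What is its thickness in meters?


Fourier's law: t = k * A * dT / Q
  t = 0.884 * 2.51 * 17 / 1699.1
  t = 37.72028 / 1699.1 = 0.0222 m

0.0222 m


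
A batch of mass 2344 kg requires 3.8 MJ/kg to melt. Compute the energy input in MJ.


Total energy = mass * specific energy
  E = 2344 * 3.8 = 8907.2 MJ

8907.2 MJ


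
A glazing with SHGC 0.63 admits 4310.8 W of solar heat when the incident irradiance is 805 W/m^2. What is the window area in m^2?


Rearrange Q = Area * SHGC * Irradiance:
  Area = Q / (SHGC * Irradiance)
  Area = 4310.8 / (0.63 * 805) = 8.5 m^2

8.5 m^2


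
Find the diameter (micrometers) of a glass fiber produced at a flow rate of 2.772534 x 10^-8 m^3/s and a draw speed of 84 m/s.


Cross-sectional area from continuity:
  A = Q / v = 2.772534 x 10^-8 / 84 = 3.300636 x 10^-10 m^2
Diameter from circular cross-section:
  d = sqrt(4A / pi) * 10^6 (m -> um)
  d = sqrt(4 * 3.300636 x 10^-10 / pi) * 10^6 = 20.5 um

20.5 um


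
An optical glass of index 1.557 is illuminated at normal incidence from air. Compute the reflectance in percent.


Fresnel reflectance at normal incidence:
  R = ((n - 1)/(n + 1))^2
  (n - 1)/(n + 1) = (1.557 - 1)/(1.557 + 1) = 0.217833
  R = 0.217833^2 = 0.0474512
  R(%) = 0.0474512 * 100 = 4.745%

4.745%


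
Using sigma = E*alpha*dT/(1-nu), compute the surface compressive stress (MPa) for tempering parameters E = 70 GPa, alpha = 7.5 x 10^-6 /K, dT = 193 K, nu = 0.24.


Tempering stress: sigma = E * alpha * dT / (1 - nu)
  E (MPa) = 70 * 1000 = 70000
  Numerator = 70000 * (7.5 x 10^-6) * 193 = 101.325
  Denominator = 1 - 0.24 = 0.76
  sigma = 101.325 / 0.76 = 133.3 MPa

133.3 MPa


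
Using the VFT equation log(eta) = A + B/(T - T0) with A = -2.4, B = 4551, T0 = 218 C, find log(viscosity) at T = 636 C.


VFT equation: log(eta) = A + B / (T - T0)
  T - T0 = 636 - 218 = 418
  B / (T - T0) = 4551 / 418 = 10.888
  log(eta) = -2.4 + 10.888 = 8.488

8.488


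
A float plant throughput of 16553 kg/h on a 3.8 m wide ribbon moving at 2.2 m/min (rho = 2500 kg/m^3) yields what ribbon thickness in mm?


Ribbon cross-section from mass balance:
  Volume rate = throughput / density = 16553 / 2500 = 6.6212 m^3/h
  thickness = volume rate / (speed * 60 * width), i.e.
  thickness = throughput / (60 * speed * width * density) * 1000
  thickness = 16553 / (60 * 2.2 * 3.8 * 2500) * 1000 = 13.2 mm

13.2 mm


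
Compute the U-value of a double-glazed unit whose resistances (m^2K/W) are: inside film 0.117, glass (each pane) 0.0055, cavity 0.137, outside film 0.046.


Total thermal resistance (series):
  R_total = R_in + R_glass + R_air + R_glass + R_out
  R_total = 0.117 + 0.0055 + 0.137 + 0.0055 + 0.046 = 0.311 m^2K/W
U-value = 1 / R_total = 1 / 0.311 = 3.215 W/m^2K

3.215 W/m^2K


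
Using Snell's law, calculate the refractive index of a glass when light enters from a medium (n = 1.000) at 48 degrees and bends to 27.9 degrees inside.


Apply Snell's law: n1 * sin(theta1) = n2 * sin(theta2)
  n2 = n1 * sin(theta1) / sin(theta2)
  sin(48) = 0.743145
  sin(27.9) = 0.46793
  n2 = 1.000 * 0.743145 / 0.46793 = 1.5882

1.5882


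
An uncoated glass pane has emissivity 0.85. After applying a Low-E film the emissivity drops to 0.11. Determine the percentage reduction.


Percentage reduction = (1 - coated/uncoated) * 100
  Ratio = 0.11 / 0.85 = 0.1294
  Reduction = (1 - 0.1294) * 100 = 87.1%

87.1%


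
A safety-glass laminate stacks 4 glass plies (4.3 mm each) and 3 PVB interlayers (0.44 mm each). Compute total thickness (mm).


Total thickness = glass contribution + PVB contribution
  Glass: 4 * 4.3 = 17.2 mm
  PVB: 3 * 0.44 = 1.32 mm
  Total = 17.2 + 1.32 = 18.52 mm

18.52 mm


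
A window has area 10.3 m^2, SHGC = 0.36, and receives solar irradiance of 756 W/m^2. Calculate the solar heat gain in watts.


Solar heat gain: Q = Area * SHGC * Irradiance
  Q = 10.3 * 0.36 * 756 = 2803.2 W

2803.2 W


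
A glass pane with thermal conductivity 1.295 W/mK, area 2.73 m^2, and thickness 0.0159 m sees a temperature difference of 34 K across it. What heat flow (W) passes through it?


Fourier's law: Q = k * A * dT / t
  Q = 1.295 * 2.73 * 34 / 0.0159
  Q = 120.2019 / 0.0159 = 7559.9 W

7559.9 W


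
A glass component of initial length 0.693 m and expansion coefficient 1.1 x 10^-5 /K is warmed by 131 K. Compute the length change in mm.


Thermal expansion formula: dL = alpha * L0 * dT
  dL = (1.1 x 10^-5) * 0.693 * 131 = 0.00099861 m
Convert to mm: 0.00099861 * 1000 = 0.9986 mm

0.9986 mm


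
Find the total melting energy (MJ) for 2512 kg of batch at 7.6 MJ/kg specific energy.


Total energy = mass * specific energy
  E = 2512 * 7.6 = 19091.2 MJ

19091.2 MJ


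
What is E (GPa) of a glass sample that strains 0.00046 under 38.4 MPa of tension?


Young's modulus: E = stress / strain
  E = 38.4 MPa / 0.00046 = 83478.26 MPa
Convert to GPa: 83478.26 / 1000 = 83.48 GPa

83.48 GPa


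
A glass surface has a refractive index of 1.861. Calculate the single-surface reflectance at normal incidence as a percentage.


Fresnel reflectance at normal incidence:
  R = ((n - 1)/(n + 1))^2
  (n - 1)/(n + 1) = (1.861 - 1)/(1.861 + 1) = 0.300944
  R = 0.300944^2 = 0.0905673
  R(%) = 0.0905673 * 100 = 9.057%

9.057%


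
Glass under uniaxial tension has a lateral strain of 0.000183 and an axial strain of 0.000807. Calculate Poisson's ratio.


Poisson's ratio: nu = lateral strain / axial strain
  nu = 0.000183 / 0.000807 = 0.2268

0.2268


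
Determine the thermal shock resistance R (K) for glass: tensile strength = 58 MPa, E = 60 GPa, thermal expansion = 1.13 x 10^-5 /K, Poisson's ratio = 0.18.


Thermal shock resistance: R = sigma * (1 - nu) / (E * alpha)
  Numerator = 58 * (1 - 0.18) = 47.56
  Denominator = 60 * 1000 * (1.13 x 10^-5) = 0.678
  R = 47.56 / 0.678 = 70.1 K

70.1 K


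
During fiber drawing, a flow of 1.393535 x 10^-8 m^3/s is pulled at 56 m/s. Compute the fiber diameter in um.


Cross-sectional area from continuity:
  A = Q / v = 1.393535 x 10^-8 / 56 = 2.488455 x 10^-10 m^2
Diameter from circular cross-section:
  d = sqrt(4A / pi) * 10^6 (m -> um)
  d = sqrt(4 * 2.488455 x 10^-10 / pi) * 10^6 = 17.8 um

17.8 um


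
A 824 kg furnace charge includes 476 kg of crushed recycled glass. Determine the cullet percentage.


Cullet ratio = (cullet mass / total batch mass) * 100
  Ratio = 476 / 824 * 100 = 57.77%

57.77%


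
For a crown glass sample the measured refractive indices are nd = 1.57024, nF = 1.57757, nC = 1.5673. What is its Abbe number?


Abbe number formula: Vd = (nd - 1) / (nF - nC)
  nd - 1 = 1.57024 - 1 = 0.57024
  nF - nC = 1.57757 - 1.5673 = 0.01027
  Vd = 0.57024 / 0.01027 = 55.52

55.52


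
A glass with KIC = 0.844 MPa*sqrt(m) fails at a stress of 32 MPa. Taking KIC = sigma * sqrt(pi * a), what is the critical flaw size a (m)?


Rearrange KIC = sigma * sqrt(pi * a):
  sqrt(pi * a) = KIC / sigma
  sqrt(pi * a) = 0.844 / 32 = 0.026375
  a = (KIC / sigma)^2 / pi
  a = 0.026375^2 / pi = 0.0002214 m

0.0002214 m


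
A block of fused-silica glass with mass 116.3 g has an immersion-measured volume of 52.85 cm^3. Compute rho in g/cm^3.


Use the definition of density:
  rho = mass / volume
  rho = 116.3 / 52.85 = 2.201 g/cm^3

2.201 g/cm^3


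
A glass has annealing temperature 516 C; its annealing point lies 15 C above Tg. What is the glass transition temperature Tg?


Rearrange T_anneal = Tg + offset for Tg:
  Tg = T_anneal - offset = 516 - 15 = 501 C

501 C


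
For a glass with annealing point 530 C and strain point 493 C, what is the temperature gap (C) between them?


Gap = T_anneal - T_strain:
  gap = 530 - 493 = 37 C

37 C


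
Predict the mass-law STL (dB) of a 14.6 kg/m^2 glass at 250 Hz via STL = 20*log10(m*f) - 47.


Mass law: STL = 20 * log10(m * f) - 47
  m * f = 14.6 * 250 = 3650
  log10(3650) = 3.56229
  STL = 20 * 3.56229 - 47 = 71.2458 - 47 = 24.2 dB

24.2 dB


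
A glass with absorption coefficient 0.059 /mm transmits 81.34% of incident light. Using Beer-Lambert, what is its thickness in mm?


Rearrange T = exp(-alpha * thickness):
  thickness = -ln(T) / alpha
  T = 81.34/100 = 0.8134
  ln(T) = -0.20653
  -ln(T) = 0.20653
  thickness = 0.20653 / 0.059 = 3.5 mm

3.5 mm


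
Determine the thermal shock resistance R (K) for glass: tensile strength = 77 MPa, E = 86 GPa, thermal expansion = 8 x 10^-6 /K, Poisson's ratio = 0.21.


Thermal shock resistance: R = sigma * (1 - nu) / (E * alpha)
  Numerator = 77 * (1 - 0.21) = 60.83
  Denominator = 86 * 1000 * (8 x 10^-6) = 0.688
  R = 60.83 / 0.688 = 88.4 K

88.4 K


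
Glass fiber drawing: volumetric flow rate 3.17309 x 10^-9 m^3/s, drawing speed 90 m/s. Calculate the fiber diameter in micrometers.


Cross-sectional area from continuity:
  A = Q / v = 3.17309 x 10^-9 / 90 = 3.525656 x 10^-11 m^2
Diameter from circular cross-section:
  d = sqrt(4A / pi) * 10^6 (m -> um)
  d = sqrt(4 * 3.525656 x 10^-11 / pi) * 10^6 = 6.7 um

6.7 um


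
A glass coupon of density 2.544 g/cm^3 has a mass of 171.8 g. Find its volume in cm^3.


Rearrange rho = m / V:
  V = m / rho
  V = 171.8 / 2.544 = 67.531 cm^3

67.531 cm^3


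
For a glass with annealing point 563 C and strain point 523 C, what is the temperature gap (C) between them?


Gap = T_anneal - T_strain:
  gap = 563 - 523 = 40 C

40 C


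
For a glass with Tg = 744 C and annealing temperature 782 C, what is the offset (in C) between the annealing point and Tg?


Offset = T_anneal - Tg:
  offset = 782 - 744 = 38 C

38 C


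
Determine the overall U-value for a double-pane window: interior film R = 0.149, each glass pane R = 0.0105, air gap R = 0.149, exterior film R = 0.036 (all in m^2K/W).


Total thermal resistance (series):
  R_total = R_in + R_glass + R_air + R_glass + R_out
  R_total = 0.149 + 0.0105 + 0.149 + 0.0105 + 0.036 = 0.355 m^2K/W
U-value = 1 / R_total = 1 / 0.355 = 2.817 W/m^2K

2.817 W/m^2K


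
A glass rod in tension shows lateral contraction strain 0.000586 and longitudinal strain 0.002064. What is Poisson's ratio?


Poisson's ratio: nu = lateral strain / axial strain
  nu = 0.000586 / 0.002064 = 0.2839

0.2839


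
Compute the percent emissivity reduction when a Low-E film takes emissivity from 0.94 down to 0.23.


Percentage reduction = (1 - coated/uncoated) * 100
  Ratio = 0.23 / 0.94 = 0.2447
  Reduction = (1 - 0.2447) * 100 = 75.5%

75.5%


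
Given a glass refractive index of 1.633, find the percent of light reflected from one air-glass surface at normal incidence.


Fresnel reflectance at normal incidence:
  R = ((n - 1)/(n + 1))^2
  (n - 1)/(n + 1) = (1.633 - 1)/(1.633 + 1) = 0.24041
  R = 0.24041^2 = 0.057797
  R(%) = 0.057797 * 100 = 5.78%

5.78%


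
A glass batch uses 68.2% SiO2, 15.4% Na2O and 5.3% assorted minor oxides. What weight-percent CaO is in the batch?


Pieces sum to 100%:
  CaO = 100 - (SiO2 + Na2O + others)
  CaO = 100 - (68.2 + 15.4 + 5.3) = 11.1%

11.1%


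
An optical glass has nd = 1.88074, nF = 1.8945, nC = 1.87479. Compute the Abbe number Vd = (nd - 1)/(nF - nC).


Abbe number formula: Vd = (nd - 1) / (nF - nC)
  nd - 1 = 1.88074 - 1 = 0.88074
  nF - nC = 1.8945 - 1.87479 = 0.01971
  Vd = 0.88074 / 0.01971 = 44.68

44.68


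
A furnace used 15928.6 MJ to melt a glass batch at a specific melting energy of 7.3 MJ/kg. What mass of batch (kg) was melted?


Rearrange E = m * s for m:
  m = E / s
  m = 15928.6 / 7.3 = 2182.0 kg

2182.0 kg


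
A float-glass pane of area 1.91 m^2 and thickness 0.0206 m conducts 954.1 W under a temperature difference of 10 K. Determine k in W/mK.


Fourier's law rearranged: k = Q * t / (A * dT)
  Numerator = 954.1 * 0.0206 = 19.65446
  Denominator = 1.91 * 10 = 19.1
  k = 19.65446 / 19.1 = 1.029 W/mK

1.029 W/mK


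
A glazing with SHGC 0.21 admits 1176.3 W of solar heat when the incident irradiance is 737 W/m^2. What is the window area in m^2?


Rearrange Q = Area * SHGC * Irradiance:
  Area = Q / (SHGC * Irradiance)
  Area = 1176.3 / (0.21 * 737) = 7.6 m^2

7.6 m^2


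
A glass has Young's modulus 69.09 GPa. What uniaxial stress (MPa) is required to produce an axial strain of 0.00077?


Rearrange E = sigma / epsilon:
  sigma = E * epsilon
  E (MPa) = 69.09 * 1000 = 69090
  sigma = 69090 * 0.00077 = 53.2 MPa

53.2 MPa


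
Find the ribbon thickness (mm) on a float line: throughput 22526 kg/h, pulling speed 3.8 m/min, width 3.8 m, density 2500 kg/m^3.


Ribbon cross-section from mass balance:
  Volume rate = throughput / density = 22526 / 2500 = 9.0104 m^3/h
  thickness = volume rate / (speed * 60 * width), i.e.
  thickness = throughput / (60 * speed * width * density) * 1000
  thickness = 22526 / (60 * 3.8 * 3.8 * 2500) * 1000 = 10.4 mm

10.4 mm


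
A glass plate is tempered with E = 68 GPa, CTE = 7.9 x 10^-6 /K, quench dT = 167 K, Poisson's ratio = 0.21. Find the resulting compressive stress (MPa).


Tempering stress: sigma = E * alpha * dT / (1 - nu)
  E (MPa) = 68 * 1000 = 68000
  Numerator = 68000 * (7.9 x 10^-6) * 167 = 89.7124
  Denominator = 1 - 0.21 = 0.79
  sigma = 89.7124 / 0.79 = 113.6 MPa

113.6 MPa


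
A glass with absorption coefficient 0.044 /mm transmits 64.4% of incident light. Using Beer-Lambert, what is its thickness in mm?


Rearrange T = exp(-alpha * thickness):
  thickness = -ln(T) / alpha
  T = 64.4/100 = 0.644
  ln(T) = -0.44006
  -ln(T) = 0.44006
  thickness = 0.44006 / 0.044 = 10.0 mm

10.0 mm


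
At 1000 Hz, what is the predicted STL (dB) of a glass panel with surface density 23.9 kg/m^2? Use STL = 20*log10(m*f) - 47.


Mass law: STL = 20 * log10(m * f) - 47
  m * f = 23.9 * 1000 = 23900
  log10(23900) = 4.3784
  STL = 20 * 4.3784 - 47 = 87.568 - 47 = 40.6 dB

40.6 dB


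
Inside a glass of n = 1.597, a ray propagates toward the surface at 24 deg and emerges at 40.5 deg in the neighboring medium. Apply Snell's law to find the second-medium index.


Apply Snell's law: n1 * sin(theta1) = n2 * sin(theta2)
  n2 = n1 * sin(theta1) / sin(theta2)
  sin(24) = 0.406737
  sin(40.5) = 0.649448
  n2 = 1.597 * 0.406737 / 0.649448 = 1.0002

1.0002


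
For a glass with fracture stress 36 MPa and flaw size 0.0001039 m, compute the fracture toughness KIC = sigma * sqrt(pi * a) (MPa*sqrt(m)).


Fracture toughness: KIC = sigma * sqrt(pi * a)
  pi * a = pi * 0.0001039 = 0.000326411
  sqrt(pi * a) = 0.018067
  KIC = 36 * 0.018067 = 0.65 MPa*sqrt(m)

0.65 MPa*sqrt(m)


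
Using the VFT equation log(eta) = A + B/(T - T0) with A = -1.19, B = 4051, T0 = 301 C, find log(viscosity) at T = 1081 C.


VFT equation: log(eta) = A + B / (T - T0)
  T - T0 = 1081 - 301 = 780
  B / (T - T0) = 4051 / 780 = 5.194
  log(eta) = -1.19 + 5.194 = 4.004

4.004


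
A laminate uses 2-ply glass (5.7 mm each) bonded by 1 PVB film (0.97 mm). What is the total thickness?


Total thickness = glass contribution + PVB contribution
  Glass: 2 * 5.7 = 11.4 mm
  PVB: 1 * 0.97 = 0.97 mm
  Total = 11.4 + 0.97 = 12.37 mm

12.37 mm


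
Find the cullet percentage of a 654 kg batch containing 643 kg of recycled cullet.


Cullet ratio = (cullet mass / total batch mass) * 100
  Ratio = 643 / 654 * 100 = 98.32%

98.32%


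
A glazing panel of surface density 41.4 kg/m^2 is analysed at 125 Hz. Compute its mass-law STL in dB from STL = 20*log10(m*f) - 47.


Mass law: STL = 20 * log10(m * f) - 47
  m * f = 41.4 * 125 = 5175
  log10(5175) = 3.71391
  STL = 20 * 3.71391 - 47 = 74.2782 - 47 = 27.3 dB

27.3 dB


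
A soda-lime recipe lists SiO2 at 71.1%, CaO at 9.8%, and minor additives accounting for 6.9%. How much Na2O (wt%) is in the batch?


Pieces sum to 100%:
  Na2O = 100 - (SiO2 + CaO + others)
  Na2O = 100 - (71.1 + 9.8 + 6.9) = 12.2%

12.2%


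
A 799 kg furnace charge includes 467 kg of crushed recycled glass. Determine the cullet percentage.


Cullet ratio = (cullet mass / total batch mass) * 100
  Ratio = 467 / 799 * 100 = 58.45%

58.45%


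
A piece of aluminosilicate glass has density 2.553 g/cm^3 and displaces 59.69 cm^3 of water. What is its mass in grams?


Rearrange rho = m / V:
  m = rho * V
  m = 2.553 * 59.69 = 152.389 g

152.389 g


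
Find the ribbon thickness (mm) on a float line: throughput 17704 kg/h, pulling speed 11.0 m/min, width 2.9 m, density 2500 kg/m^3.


Ribbon cross-section from mass balance:
  Volume rate = throughput / density = 17704 / 2500 = 7.0816 m^3/h
  thickness = volume rate / (speed * 60 * width), i.e.
  thickness = throughput / (60 * speed * width * density) * 1000
  thickness = 17704 / (60 * 11.0 * 2.9 * 2500) * 1000 = 3.7 mm

3.7 mm


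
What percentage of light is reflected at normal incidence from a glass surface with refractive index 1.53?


Fresnel reflectance at normal incidence:
  R = ((n - 1)/(n + 1))^2
  (n - 1)/(n + 1) = (1.53 - 1)/(1.53 + 1) = 0.209486
  R = 0.209486^2 = 0.0438844
  R(%) = 0.0438844 * 100 = 4.388%

4.388%


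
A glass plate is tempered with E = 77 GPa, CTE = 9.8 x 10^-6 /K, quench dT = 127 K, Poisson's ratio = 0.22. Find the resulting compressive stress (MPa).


Tempering stress: sigma = E * alpha * dT / (1 - nu)
  E (MPa) = 77 * 1000 = 77000
  Numerator = 77000 * (9.8 x 10^-6) * 127 = 95.8342
  Denominator = 1 - 0.22 = 0.78
  sigma = 95.8342 / 0.78 = 122.9 MPa

122.9 MPa


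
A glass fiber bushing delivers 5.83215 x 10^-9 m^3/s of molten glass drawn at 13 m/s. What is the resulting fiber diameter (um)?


Cross-sectional area from continuity:
  A = Q / v = 5.83215 x 10^-9 / 13 = 4.486269 x 10^-10 m^2
Diameter from circular cross-section:
  d = sqrt(4A / pi) * 10^6 (m -> um)
  d = sqrt(4 * 4.486269 x 10^-10 / pi) * 10^6 = 23.9 um

23.9 um


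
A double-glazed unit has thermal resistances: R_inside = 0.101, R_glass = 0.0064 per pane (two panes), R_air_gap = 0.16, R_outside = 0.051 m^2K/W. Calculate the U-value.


Total thermal resistance (series):
  R_total = R_in + R_glass + R_air + R_glass + R_out
  R_total = 0.101 + 0.0064 + 0.16 + 0.0064 + 0.051 = 0.3248 m^2K/W
U-value = 1 / R_total = 1 / 0.3248 = 3.079 W/m^2K

3.079 W/m^2K


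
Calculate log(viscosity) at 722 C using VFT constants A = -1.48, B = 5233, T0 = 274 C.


VFT equation: log(eta) = A + B / (T - T0)
  T - T0 = 722 - 274 = 448
  B / (T - T0) = 5233 / 448 = 11.681
  log(eta) = -1.48 + 11.681 = 10.201

10.201


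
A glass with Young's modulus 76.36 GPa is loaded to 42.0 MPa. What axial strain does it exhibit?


Rearrange E = sigma / epsilon:
  epsilon = sigma / E
  E (MPa) = 76.36 * 1000 = 76360
  epsilon = 42.0 / 76360 = 0.00055

0.00055


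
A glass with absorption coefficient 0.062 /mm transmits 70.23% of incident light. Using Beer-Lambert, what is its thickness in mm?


Rearrange T = exp(-alpha * thickness):
  thickness = -ln(T) / alpha
  T = 70.23/100 = 0.7023
  ln(T) = -0.35339
  -ln(T) = 0.35339
  thickness = 0.35339 / 0.062 = 5.7 mm

5.7 mm


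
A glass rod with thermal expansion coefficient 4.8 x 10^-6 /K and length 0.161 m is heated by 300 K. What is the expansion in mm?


Thermal expansion formula: dL = alpha * L0 * dT
  dL = (4.8 x 10^-6) * 0.161 * 300 = 0.00023184 m
Convert to mm: 0.00023184 * 1000 = 0.2318 mm

0.2318 mm


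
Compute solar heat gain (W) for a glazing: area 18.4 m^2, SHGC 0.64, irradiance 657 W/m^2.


Solar heat gain: Q = Area * SHGC * Irradiance
  Q = 18.4 * 0.64 * 657 = 7736.8 W

7736.8 W


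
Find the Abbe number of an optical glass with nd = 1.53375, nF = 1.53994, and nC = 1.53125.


Abbe number formula: Vd = (nd - 1) / (nF - nC)
  nd - 1 = 1.53375 - 1 = 0.53375
  nF - nC = 1.53994 - 1.53125 = 0.00869
  Vd = 0.53375 / 0.00869 = 61.42

61.42


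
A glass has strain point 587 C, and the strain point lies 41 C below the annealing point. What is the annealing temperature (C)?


T_anneal = T_strain + gap:
  T_anneal = 587 + 41 = 628 C

628 C


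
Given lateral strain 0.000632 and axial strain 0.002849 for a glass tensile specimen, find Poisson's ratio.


Poisson's ratio: nu = lateral strain / axial strain
  nu = 0.000632 / 0.002849 = 0.2218

0.2218


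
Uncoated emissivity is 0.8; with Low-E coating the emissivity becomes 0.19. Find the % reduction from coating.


Percentage reduction = (1 - coated/uncoated) * 100
  Ratio = 0.19 / 0.8 = 0.2375
  Reduction = (1 - 0.2375) * 100 = 76.2%

76.2%


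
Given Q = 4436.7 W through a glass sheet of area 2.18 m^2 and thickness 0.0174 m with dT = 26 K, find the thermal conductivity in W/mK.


Fourier's law rearranged: k = Q * t / (A * dT)
  Numerator = 4436.7 * 0.0174 = 77.19858
  Denominator = 2.18 * 26 = 56.68
  k = 77.19858 / 56.68 = 1.362 W/mK

1.362 W/mK


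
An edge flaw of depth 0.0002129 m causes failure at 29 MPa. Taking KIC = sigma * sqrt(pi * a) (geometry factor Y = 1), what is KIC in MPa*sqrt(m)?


Fracture toughness: KIC = sigma * sqrt(pi * a)
  pi * a = pi * 0.0002129 = 0.000668845
  sqrt(pi * a) = 0.025862
  KIC = 29 * 0.025862 = 0.75 MPa*sqrt(m)

0.75 MPa*sqrt(m)


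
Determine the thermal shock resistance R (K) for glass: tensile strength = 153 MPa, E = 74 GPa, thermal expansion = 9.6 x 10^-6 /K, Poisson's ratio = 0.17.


Thermal shock resistance: R = sigma * (1 - nu) / (E * alpha)
  Numerator = 153 * (1 - 0.17) = 126.99
  Denominator = 74 * 1000 * (9.6 x 10^-6) = 0.7104
  R = 126.99 / 0.7104 = 178.8 K

178.8 K


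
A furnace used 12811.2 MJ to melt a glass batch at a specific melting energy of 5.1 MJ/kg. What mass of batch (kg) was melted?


Rearrange E = m * s for m:
  m = E / s
  m = 12811.2 / 5.1 = 2512.0 kg

2512.0 kg


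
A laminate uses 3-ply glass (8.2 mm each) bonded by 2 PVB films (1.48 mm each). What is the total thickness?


Total thickness = glass contribution + PVB contribution
  Glass: 3 * 8.2 = 24.6 mm
  PVB: 2 * 1.48 = 2.96 mm
  Total = 24.6 + 2.96 = 27.56 mm

27.56 mm


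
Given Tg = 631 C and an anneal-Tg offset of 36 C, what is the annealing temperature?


The annealing temperature is Tg plus the offset:
  T_anneal = 631 + 36 = 667 C

667 C


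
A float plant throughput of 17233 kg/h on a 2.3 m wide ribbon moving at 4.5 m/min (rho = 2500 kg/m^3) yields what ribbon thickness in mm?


Ribbon cross-section from mass balance:
  Volume rate = throughput / density = 17233 / 2500 = 6.8932 m^3/h
  thickness = volume rate / (speed * 60 * width), i.e.
  thickness = throughput / (60 * speed * width * density) * 1000
  thickness = 17233 / (60 * 4.5 * 2.3 * 2500) * 1000 = 11.1 mm

11.1 mm


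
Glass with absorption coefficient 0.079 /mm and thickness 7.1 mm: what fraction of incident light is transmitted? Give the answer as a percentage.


Beer-Lambert law: T = exp(-alpha * thickness)
  exponent = -0.079 * 7.1 = -0.5609
  T = exp(-0.5609) = 0.5707
  Percentage = 0.5707 * 100 = 57.07%

57.07%


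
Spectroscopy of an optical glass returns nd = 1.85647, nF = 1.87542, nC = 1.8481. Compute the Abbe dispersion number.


Abbe number formula: Vd = (nd - 1) / (nF - nC)
  nd - 1 = 1.85647 - 1 = 0.85647
  nF - nC = 1.87542 - 1.8481 = 0.02732
  Vd = 0.85647 / 0.02732 = 31.35

31.35


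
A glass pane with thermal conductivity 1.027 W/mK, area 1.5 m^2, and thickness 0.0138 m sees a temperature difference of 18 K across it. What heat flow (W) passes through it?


Fourier's law: Q = k * A * dT / t
  Q = 1.027 * 1.5 * 18 / 0.0138
  Q = 27.729 / 0.0138 = 2009.3 W

2009.3 W


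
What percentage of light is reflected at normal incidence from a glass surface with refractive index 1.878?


Fresnel reflectance at normal incidence:
  R = ((n - 1)/(n + 1))^2
  (n - 1)/(n + 1) = (1.878 - 1)/(1.878 + 1) = 0.305073
  R = 0.305073^2 = 0.0930695
  R(%) = 0.0930695 * 100 = 9.307%

9.307%


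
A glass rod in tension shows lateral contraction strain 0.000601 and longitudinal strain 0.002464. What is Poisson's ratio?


Poisson's ratio: nu = lateral strain / axial strain
  nu = 0.000601 / 0.002464 = 0.2439

0.2439


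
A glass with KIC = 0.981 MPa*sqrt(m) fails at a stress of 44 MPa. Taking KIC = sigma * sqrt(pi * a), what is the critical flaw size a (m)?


Rearrange KIC = sigma * sqrt(pi * a):
  sqrt(pi * a) = KIC / sigma
  sqrt(pi * a) = 0.981 / 44 = 0.022295
  a = (KIC / sigma)^2 / pi
  a = 0.022295^2 / pi = 0.0001582 m

0.0001582 m


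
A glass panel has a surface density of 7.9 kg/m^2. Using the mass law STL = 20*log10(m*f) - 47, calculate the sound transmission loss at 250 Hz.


Mass law: STL = 20 * log10(m * f) - 47
  m * f = 7.9 * 250 = 1975
  log10(1975) = 3.29557
  STL = 20 * 3.29557 - 47 = 65.9114 - 47 = 18.9 dB

18.9 dB


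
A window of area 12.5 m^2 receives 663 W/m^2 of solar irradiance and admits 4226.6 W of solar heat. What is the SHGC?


Rearrange Q = Area * SHGC * Irradiance:
  SHGC = Q / (Area * Irradiance)
  SHGC = 4226.6 / (12.5 * 663) = 0.51

0.51


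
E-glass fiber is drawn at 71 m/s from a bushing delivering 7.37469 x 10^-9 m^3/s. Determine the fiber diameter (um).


Cross-sectional area from continuity:
  A = Q / v = 7.37469 x 10^-9 / 71 = 1.038689 x 10^-10 m^2
Diameter from circular cross-section:
  d = sqrt(4A / pi) * 10^6 (m -> um)
  d = sqrt(4 * 1.038689 x 10^-10 / pi) * 10^6 = 11.5 um

11.5 um


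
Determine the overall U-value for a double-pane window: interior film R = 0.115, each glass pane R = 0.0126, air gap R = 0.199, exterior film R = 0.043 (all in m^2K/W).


Total thermal resistance (series):
  R_total = R_in + R_glass + R_air + R_glass + R_out
  R_total = 0.115 + 0.0126 + 0.199 + 0.0126 + 0.043 = 0.3822 m^2K/W
U-value = 1 / R_total = 1 / 0.3822 = 2.616 W/m^2K

2.616 W/m^2K


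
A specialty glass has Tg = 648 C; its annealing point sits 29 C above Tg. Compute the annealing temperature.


The annealing temperature is Tg plus the offset:
  T_anneal = 648 + 29 = 677 C

677 C


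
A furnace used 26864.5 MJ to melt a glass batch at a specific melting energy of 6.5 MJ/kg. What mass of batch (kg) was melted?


Rearrange E = m * s for m:
  m = E / s
  m = 26864.5 / 6.5 = 4133.0 kg

4133.0 kg


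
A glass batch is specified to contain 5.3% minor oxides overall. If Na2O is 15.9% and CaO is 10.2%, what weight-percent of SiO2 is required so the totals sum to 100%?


Known pieces sum to 100%:
  SiO2 = 100 - (others + Na2O + CaO)
  SiO2 = 100 - (5.3 + 15.9 + 10.2) = 68.6%

68.6%


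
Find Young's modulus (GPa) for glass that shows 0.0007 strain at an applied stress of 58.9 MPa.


Young's modulus: E = stress / strain
  E = 58.9 MPa / 0.0007 = 84142.86 MPa
Convert to GPa: 84142.86 / 1000 = 84.14 GPa

84.14 GPa


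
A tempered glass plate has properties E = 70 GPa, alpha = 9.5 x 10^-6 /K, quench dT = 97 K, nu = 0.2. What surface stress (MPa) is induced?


Tempering stress: sigma = E * alpha * dT / (1 - nu)
  E (MPa) = 70 * 1000 = 70000
  Numerator = 70000 * (9.5 x 10^-6) * 97 = 64.505
  Denominator = 1 - 0.2 = 0.8
  sigma = 64.505 / 0.8 = 80.6 MPa

80.6 MPa


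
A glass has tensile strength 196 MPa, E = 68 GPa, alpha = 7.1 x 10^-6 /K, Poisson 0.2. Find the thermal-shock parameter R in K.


Thermal shock resistance: R = sigma * (1 - nu) / (E * alpha)
  Numerator = 196 * (1 - 0.2) = 156.8
  Denominator = 68 * 1000 * (7.1 x 10^-6) = 0.4828
  R = 156.8 / 0.4828 = 324.8 K

324.8 K


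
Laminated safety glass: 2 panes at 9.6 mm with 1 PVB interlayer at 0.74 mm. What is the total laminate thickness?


Total thickness = glass contribution + PVB contribution
  Glass: 2 * 9.6 = 19.2 mm
  PVB: 1 * 0.74 = 0.74 mm
  Total = 19.2 + 0.74 = 19.94 mm

19.94 mm


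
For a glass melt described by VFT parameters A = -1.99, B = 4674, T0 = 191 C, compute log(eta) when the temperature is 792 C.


VFT equation: log(eta) = A + B / (T - T0)
  T - T0 = 792 - 191 = 601
  B / (T - T0) = 4674 / 601 = 7.777
  log(eta) = -1.99 + 7.777 = 5.787

5.787


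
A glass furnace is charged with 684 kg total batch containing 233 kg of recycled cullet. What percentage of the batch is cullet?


Cullet ratio = (cullet mass / total batch mass) * 100
  Ratio = 233 / 684 * 100 = 34.06%

34.06%
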